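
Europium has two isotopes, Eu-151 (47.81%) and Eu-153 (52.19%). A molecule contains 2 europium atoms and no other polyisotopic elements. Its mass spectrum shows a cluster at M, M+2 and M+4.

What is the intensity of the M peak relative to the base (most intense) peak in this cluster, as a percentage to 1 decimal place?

45.8%

(0.4781 + 0.5219)^2 gives M 0.2286, M+2 0.4990, M+4 0.2724; the largest is M+2.
P(M+2) = C(2,1) × 0.4781^1 × 0.5219^1 = 2 × 0.4781 × 0.5219 = 0.499041 (base)
P(M) = C(2,0) × 0.4781^2 × 0.5219^0 = 1 × 0.22857961 × 1.0000 = 0.228580
Relative intensity = 0.228580 / 0.499041 × 100 = 45.8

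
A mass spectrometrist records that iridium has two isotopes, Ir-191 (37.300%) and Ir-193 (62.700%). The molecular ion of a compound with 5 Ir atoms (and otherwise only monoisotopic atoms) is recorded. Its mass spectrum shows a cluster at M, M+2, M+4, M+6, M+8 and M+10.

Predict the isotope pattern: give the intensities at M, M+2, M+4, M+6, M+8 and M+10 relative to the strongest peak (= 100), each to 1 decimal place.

2.1 : 17.7 : 59.5 : 100.0 : 84.0 : 28.3

The 5 Ir atoms are independent, so intensities follow the terms of (0.37300 + 0.62700)^5.
P(M) = 0.37300^5 = 0.007220
P(M+2) = 5 × 0.37300^4 × 0.62700^1 = 0.060684
P(M+4) = 10 × 0.37300^3 × 0.62700^2 = 0.204015
P(M+6) = 10 × 0.37300^2 × 0.62700^3 = 0.342942
P(M+8) = 5 × 0.37300^1 × 0.62700^4 = 0.288237
P(M+10) = 0.62700^5 = 0.096903
The M+6 peak is largest (0.342942); scaling to 100 gives 2.1 : 17.7 : 59.5 : 100.0 : 84.0 : 28.3.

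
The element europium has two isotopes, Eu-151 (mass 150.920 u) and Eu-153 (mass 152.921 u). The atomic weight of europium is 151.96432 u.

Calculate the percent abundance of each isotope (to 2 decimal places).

Eu-151: 47.81%, Eu-153: 52.19%

Let x be the fractional abundance of Eu-151; then Eu-153 has abundance 1 − x.
150.920·x + 152.921·(1 − x) = 151.96432
(150.920 − 152.921)·x = 151.96432 − 152.921
x = -0.95668 / -2.001 = 0.47810 → 47.81% Eu-151, 52.19% Eu-153.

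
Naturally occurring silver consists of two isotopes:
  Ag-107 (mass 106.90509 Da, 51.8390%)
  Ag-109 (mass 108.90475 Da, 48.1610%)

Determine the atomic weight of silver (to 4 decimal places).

107.8681 Da

Average mass = Σ (abundance × isotope mass) = 0.518390 × 106.90509 + 0.481610 × 108.90475
= 55.418530 + 52.449617 = 107.868147 Da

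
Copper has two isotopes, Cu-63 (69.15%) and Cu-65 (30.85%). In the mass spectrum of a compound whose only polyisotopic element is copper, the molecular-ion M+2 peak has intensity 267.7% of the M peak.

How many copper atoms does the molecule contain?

6

The M+2/M ratio from n Cu atoms is n · q/p = n · 0.3085/0.6915.
n = 2.677 × 0.6915/0.3085 = 6.00 ≈ 6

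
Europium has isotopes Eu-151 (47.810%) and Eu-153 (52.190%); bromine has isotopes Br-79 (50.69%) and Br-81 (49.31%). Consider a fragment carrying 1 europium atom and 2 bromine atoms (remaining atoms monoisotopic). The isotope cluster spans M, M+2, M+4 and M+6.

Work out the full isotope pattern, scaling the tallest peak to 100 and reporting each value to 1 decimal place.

Europium pattern (n=1): 0.4781 : 0.5219
Bromine pattern (n=2): 0.25694761 : 0.49990478 : 0.24314761
Convolve the two distributions (both contribute in 2-u steps):
  M: 0.4781×0.25694761 = 0.122847
  M+2: 0.4781×0.49990478 + 0.5219×0.25694761 = 0.373105
  M+4: 0.4781×0.24314761 + 0.5219×0.49990478 = 0.377149
  M+6: 0.5219×0.24314761 = 0.126899
Scale to base peak (0.377149) = 100: 32.6 : 98.9 : 100.0 : 33.6

32.6 : 98.9 : 100.0 : 33.6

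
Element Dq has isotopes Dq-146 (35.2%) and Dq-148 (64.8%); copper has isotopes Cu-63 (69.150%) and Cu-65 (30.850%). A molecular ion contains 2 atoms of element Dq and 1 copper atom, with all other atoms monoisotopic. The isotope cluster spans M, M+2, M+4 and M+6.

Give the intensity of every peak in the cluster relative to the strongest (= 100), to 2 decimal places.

Element Dq pattern (n=2): 0.123904 : 0.456192 : 0.419904
Copper pattern (n=1): 0.6915 : 0.3085
Convolve the two distributions (both contribute in 2-u steps):
  M: 0.123904×0.6915 = 0.085680
  M+2: 0.123904×0.3085 + 0.456192×0.6915 = 0.353681
  M+4: 0.456192×0.3085 + 0.419904×0.6915 = 0.431099
  M+6: 0.419904×0.3085 = 0.129540
Scale to base peak (0.431099) = 100: 19.87 : 82.04 : 100.00 : 30.05

19.87 : 82.04 : 100.00 : 30.05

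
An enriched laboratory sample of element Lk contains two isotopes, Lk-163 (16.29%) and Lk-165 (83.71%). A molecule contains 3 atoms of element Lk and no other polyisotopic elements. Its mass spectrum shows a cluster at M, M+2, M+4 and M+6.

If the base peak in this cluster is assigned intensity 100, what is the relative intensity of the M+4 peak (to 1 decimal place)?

58.4

Term probabilities: M 0.0043, M+2 0.0666, M+4 0.3424, M+6 0.5866. Base peak = M+6.
P(M+6) = C(3,3) × 0.1629^0 × 0.8371^3 = 1 × 1.0000 × 0.58658645 = 0.586586 (base)
P(M+4) = C(3,2) × 0.1629^1 × 0.8371^2 = 3 × 0.1629 × 0.70073641 = 0.342450
Relative intensity = 0.342450 / 0.586586 × 100 = 58.4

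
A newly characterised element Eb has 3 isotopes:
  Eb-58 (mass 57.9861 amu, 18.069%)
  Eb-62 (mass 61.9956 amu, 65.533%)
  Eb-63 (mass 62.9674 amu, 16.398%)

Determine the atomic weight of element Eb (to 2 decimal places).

Weight each isotope mass by its fractional abundance: 0.18069 × 57.9861 + 0.65533 × 61.9956 + 0.16398 × 62.9674
= 10.47751 + 40.62758 + 10.32539 = 61.43048 amu

61.43 amu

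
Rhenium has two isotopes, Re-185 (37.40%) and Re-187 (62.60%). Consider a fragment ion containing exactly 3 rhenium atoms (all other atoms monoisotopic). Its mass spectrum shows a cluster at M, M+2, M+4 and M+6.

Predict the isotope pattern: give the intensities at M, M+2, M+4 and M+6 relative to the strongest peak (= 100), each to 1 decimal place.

Expanding (0.3740 + 0.6260)^3:
P(M) = 0.3740^3 = 0.052314
P(M+2) = 3 × 0.3740^2 × 0.6260^1 = 0.262687
P(M+4) = 3 × 0.3740^1 × 0.6260^2 = 0.439685
P(M+6) = 0.6260^3 = 0.245314
The M+4 peak is largest (0.439685); scaling to 100 gives 11.9 : 59.7 : 100.0 : 55.8.

11.9 : 59.7 : 100.0 : 55.8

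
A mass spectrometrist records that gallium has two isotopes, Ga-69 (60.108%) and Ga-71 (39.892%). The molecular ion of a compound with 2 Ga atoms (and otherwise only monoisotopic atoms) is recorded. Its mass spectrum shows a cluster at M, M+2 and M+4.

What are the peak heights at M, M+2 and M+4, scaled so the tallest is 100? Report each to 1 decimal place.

The 2 Ga atoms are independent, so intensities follow the terms of (0.60108 + 0.39892)^2.
P(M) = 0.60108^2 = 0.361297
P(M+2) = 2 × 0.60108^1 × 0.39892^1 = 0.479566
P(M+4) = 0.39892^2 = 0.159137
The M+2 peak is largest (0.479566); scaling to 100 gives 75.3 : 100.0 : 33.2.

75.3 : 100.0 : 33.2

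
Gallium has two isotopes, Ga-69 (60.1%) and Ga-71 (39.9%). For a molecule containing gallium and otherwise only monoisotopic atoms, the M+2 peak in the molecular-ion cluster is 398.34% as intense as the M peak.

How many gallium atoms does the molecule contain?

The M+2/M ratio from n Ga atoms is n · q/p = n · 0.399/0.601.
n = 3.9834 × 0.601/0.399 = 6.00 ≈ 6

6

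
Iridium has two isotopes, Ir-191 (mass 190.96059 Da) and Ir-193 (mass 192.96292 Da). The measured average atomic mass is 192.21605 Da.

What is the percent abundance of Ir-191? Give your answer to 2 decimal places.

37.30%

Let x be the fractional abundance of Ir-191; then Ir-193 has abundance 1 − x.
190.96059·x + 192.96292·(1 − x) = 192.21605
(190.96059 − 192.96292)·x = 192.21605 − 192.96292
x = -0.74687 / -2.00233 = 0.37300 → 37.30% Ir-191, 62.70% Ir-193.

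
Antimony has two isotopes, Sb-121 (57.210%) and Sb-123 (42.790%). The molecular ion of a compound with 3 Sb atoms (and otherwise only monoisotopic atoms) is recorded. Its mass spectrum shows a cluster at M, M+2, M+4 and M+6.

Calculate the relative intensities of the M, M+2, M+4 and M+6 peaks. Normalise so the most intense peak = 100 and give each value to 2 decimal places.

44.57 : 100.00 : 74.79 : 18.65

Expanding (0.57210 + 0.42790)^3:
P(M) = 0.57210^3 = 0.187247
P(M+2) = 3 × 0.57210^2 × 0.42790^1 = 0.420153
P(M+4) = 3 × 0.57210^1 × 0.42790^2 = 0.314252
P(M+6) = 0.42790^3 = 0.078348
The M+2 peak is largest (0.420153); scaling to 100 gives 44.57 : 100.00 : 74.79 : 18.65.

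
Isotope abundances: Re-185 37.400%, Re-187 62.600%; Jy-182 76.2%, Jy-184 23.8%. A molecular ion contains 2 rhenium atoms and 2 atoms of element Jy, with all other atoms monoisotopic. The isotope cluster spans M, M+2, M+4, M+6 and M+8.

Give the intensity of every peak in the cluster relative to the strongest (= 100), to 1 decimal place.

Rhenium pattern (n=2): 0.139876 : 0.468248 : 0.391876
Element Jy pattern (n=2): 0.580644 : 0.362712 : 0.056644
Convolve the two distributions (both contribute in 2-u steps):
  M: 0.139876×0.580644 = 0.081218
  M+2: 0.139876×0.362712 + 0.468248×0.580644 = 0.322620
  M+4: 0.139876×0.056644 + 0.468248×0.362712 + 0.391876×0.580644 = 0.405303
  M+6: 0.468248×0.056644 + 0.391876×0.362712 = 0.168662
  M+8: 0.391876×0.056644 = 0.022197
Scale to base peak (0.405303) = 100: 20.0 : 79.6 : 100.0 : 41.6 : 5.5

20.0 : 79.6 : 100.0 : 41.6 : 5.5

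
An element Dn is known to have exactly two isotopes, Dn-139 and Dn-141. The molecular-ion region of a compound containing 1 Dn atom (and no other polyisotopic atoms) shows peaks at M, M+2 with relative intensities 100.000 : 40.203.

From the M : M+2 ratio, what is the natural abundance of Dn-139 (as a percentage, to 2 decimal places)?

71.33%

If p is the fraction of Dn that is Dn-139, then I(M+2)/I(M) = [C(1,1)·p^0·(1−p)] / p^1 = 1·(1−p)/p = 40.203/100.000 = 0.4020
(1−p)/p = 0.4020/1 = 0.4020  ⇒  p = 1/(1 + 0.4020) = 0.7133
Dn-139: 71.33%, Dn-141: 28.67%.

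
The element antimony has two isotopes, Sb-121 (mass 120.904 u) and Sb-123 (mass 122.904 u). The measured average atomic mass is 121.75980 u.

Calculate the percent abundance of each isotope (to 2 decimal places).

Sb-121: 57.21%, Sb-123: 42.79%

Let x be the fractional abundance of Sb-121; then Sb-123 has abundance 1 − x.
120.904·x + 122.904·(1 − x) = 121.75980
(120.904 − 122.904)·x = 121.75980 − 122.904
x = -1.14420 / -2.000 = 0.57210 → 57.21% Sb-121, 42.79% Sb-123.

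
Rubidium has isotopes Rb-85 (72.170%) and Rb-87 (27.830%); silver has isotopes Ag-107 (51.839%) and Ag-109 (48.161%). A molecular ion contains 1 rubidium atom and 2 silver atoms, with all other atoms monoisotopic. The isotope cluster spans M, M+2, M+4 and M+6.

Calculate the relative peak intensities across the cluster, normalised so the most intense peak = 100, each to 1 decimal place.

Rubidium pattern (n=1): 0.7217 : 0.2783
Silver pattern (n=2): 0.26872819 : 0.49932362 : 0.23194819
Convolve the two distributions (both contribute in 2-u steps):
  M: 0.7217×0.26872819 = 0.193941
  M+2: 0.7217×0.49932362 + 0.2783×0.26872819 = 0.435149
  M+4: 0.7217×0.23194819 + 0.2783×0.49932362 = 0.306359
  M+6: 0.2783×0.23194819 = 0.064551
Scale to base peak (0.435149) = 100: 44.6 : 100.0 : 70.4 : 14.8

44.6 : 100.0 : 70.4 : 14.8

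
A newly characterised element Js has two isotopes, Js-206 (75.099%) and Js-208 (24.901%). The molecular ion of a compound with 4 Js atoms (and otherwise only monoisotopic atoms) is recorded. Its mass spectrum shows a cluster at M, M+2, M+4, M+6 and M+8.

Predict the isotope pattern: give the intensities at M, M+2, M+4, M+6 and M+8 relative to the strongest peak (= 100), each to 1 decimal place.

Expanding (0.75099 + 0.24901)^4:
P(M) = 0.75099^4 = 0.318080
P(M+2) = 4 × 0.75099^3 × 0.24901^1 = 0.421871
P(M+4) = 6 × 0.75099^2 × 0.24901^2 = 0.209823
P(M+6) = 4 × 0.75099^1 × 0.24901^3 = 0.046381
P(M+8) = 0.24901^4 = 0.003845
The M+2 peak is largest (0.421871); scaling to 100 gives 75.4 : 100.0 : 49.7 : 11.0 : 0.9.

75.4 : 100.0 : 49.7 : 11.0 : 0.9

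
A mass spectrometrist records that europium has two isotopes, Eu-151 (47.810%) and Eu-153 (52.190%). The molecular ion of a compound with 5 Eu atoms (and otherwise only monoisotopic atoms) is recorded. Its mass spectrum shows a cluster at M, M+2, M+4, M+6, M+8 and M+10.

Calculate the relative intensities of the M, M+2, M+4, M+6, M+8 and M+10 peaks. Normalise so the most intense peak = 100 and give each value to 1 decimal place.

7.7 : 42.0 : 91.6 : 100.0 : 54.6 : 11.9

Each Eu atom is independently Eu-151 (p = 0.47810) or Eu-153 (q = 0.52190); the cluster is the binomial expansion (p + q)^5.
P(M) = 0.47810^5 = 0.024980
P(M+2) = 5 × 0.47810^4 × 0.52190^1 = 0.136343
P(M+4) = 10 × 0.47810^3 × 0.52190^2 = 0.297667
P(M+6) = 10 × 0.47810^2 × 0.52190^3 = 0.324937
P(M+8) = 5 × 0.47810^1 × 0.52190^4 = 0.177353
P(M+10) = 0.52190^5 = 0.038720
The M+6 peak is largest (0.324937); scaling to 100 gives 7.7 : 42.0 : 91.6 : 100.0 : 54.6 : 11.9.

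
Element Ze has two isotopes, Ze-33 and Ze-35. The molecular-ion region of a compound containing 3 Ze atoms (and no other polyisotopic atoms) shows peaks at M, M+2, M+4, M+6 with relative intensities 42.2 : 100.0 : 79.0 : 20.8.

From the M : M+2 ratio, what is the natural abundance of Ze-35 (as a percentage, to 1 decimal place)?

Let p = fractional abundance of Ze-33. I(M+2)/I(M) = [C(3,1)·p^2·(1−p)] / p^3 = 3·(1−p)/p = 100.0/42.2 = 2.3697
(1−p)/p = 2.3697/3 = 0.7899  ⇒  p = 1/(1 + 0.7899) = 0.5587
Ze-33: 55.9%, Ze-35: 44.1%.

44.1%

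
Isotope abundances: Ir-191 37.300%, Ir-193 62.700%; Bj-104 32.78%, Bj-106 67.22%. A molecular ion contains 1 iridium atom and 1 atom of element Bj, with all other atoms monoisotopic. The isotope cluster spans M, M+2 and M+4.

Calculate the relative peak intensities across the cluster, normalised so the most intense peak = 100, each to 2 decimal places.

26.80 : 100.00 : 92.37

Iridium pattern (n=1): 0.3730 : 0.6270
Element Bj pattern (n=1): 0.3278 : 0.6722
Convolve the two distributions (both contribute in 2-u steps):
  M: 0.3730×0.3278 = 0.122269
  M+2: 0.3730×0.6722 + 0.6270×0.3278 = 0.456261
  M+4: 0.6270×0.6722 = 0.421469
Scale to base peak (0.456261) = 100: 26.80 : 100.00 : 92.37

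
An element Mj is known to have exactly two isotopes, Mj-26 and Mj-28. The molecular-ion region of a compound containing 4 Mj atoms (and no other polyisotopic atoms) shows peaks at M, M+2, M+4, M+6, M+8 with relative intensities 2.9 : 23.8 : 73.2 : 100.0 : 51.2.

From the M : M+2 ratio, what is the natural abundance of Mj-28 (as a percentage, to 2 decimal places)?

67.23%

If p is the fraction of Mj that is Mj-26, then I(M+2)/I(M) = [C(4,1)·p^3·(1−p)] / p^4 = 4·(1−p)/p = 23.8/2.9 = 8.2069
(1−p)/p = 8.2069/4 = 2.0517  ⇒  p = 1/(1 + 2.0517) = 0.3277
Mj-26: 32.77%, Mj-28: 67.23%.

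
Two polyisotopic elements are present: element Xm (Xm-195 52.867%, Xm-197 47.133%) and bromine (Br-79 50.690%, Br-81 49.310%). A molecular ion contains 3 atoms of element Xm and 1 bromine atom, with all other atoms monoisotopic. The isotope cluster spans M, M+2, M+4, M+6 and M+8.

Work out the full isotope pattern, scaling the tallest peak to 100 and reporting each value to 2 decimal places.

Element Xm pattern (n=3): 0.14775902 : 0.39519885 : 0.35233524 : 0.10470689
Bromine pattern (n=1): 0.5069 : 0.4931
Convolve the two distributions (both contribute in 2-u steps):
  M: 0.14775902×0.5069 = 0.074899
  M+2: 0.14775902×0.4931 + 0.39519885×0.5069 = 0.273186
  M+4: 0.39519885×0.4931 + 0.35233524×0.5069 = 0.373471
  M+6: 0.35233524×0.4931 + 0.10470689×0.5069 = 0.226812
  M+8: 0.10470689×0.4931 = 0.051631
Scale to base peak (0.373471) = 100: 20.05 : 73.15 : 100.00 : 60.73 : 13.82

20.05 : 73.15 : 100.00 : 60.73 : 13.82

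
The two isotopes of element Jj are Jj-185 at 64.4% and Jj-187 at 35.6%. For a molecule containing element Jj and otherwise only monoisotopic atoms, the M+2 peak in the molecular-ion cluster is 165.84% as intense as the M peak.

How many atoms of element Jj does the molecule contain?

The M+2/M ratio from n Jj atoms is n · q/p = n · 0.356/0.644.
n = 1.6584 × 0.644/0.356 = 3.00 ≈ 3

3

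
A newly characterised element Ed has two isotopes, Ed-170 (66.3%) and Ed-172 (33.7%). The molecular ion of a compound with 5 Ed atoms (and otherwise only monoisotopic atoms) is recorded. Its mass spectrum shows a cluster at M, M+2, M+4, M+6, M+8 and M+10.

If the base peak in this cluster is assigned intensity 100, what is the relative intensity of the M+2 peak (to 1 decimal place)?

(0.663 + 0.337)^5 gives M 0.1281, M+2 0.3256, M+4 0.3310, M+6 0.1682, M+8 0.0428, M+10 0.0043; the largest is M+4.
P(M+4) = C(5,2) × 0.663^3 × 0.337^2 = 10 × 0.29143425 × 0.113569 = 0.330979 (base)
P(M+2) = C(5,1) × 0.663^4 × 0.337^1 = 5 × 0.19322091 × 0.3370 = 0.325577
Relative intensity = 0.325577 / 0.330979 × 100 = 98.4

98.4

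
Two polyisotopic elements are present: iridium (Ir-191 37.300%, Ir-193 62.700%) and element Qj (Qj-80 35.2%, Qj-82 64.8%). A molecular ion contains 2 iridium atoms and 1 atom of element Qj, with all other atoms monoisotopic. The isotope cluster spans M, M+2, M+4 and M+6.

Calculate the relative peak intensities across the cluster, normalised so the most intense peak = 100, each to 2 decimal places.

11.09 : 57.72 : 100.00 : 57.70

Iridium pattern (n=2): 0.139129 : 0.467742 : 0.393129
Element Qj pattern (n=1): 0.3520 : 0.6480
Convolve the two distributions (both contribute in 2-u steps):
  M: 0.139129×0.3520 = 0.048973
  M+2: 0.139129×0.6480 + 0.467742×0.3520 = 0.254801
  M+4: 0.467742×0.6480 + 0.393129×0.3520 = 0.441478
  M+6: 0.393129×0.6480 = 0.254748
Scale to base peak (0.441478) = 100: 11.09 : 57.72 : 100.00 : 57.70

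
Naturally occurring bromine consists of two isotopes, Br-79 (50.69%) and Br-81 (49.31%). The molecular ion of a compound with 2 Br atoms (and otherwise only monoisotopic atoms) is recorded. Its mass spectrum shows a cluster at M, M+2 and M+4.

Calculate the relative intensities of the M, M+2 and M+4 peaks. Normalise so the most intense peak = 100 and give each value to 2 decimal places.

51.40 : 100.00 : 48.64

Expanding (0.5069 + 0.4931)^2:
P(M) = 0.5069^2 = 0.256948
P(M+2) = 2 × 0.5069^1 × 0.4931^1 = 0.499905
P(M+4) = 0.4931^2 = 0.243148
The M+2 peak is largest (0.499905); scaling to 100 gives 51.40 : 100.00 : 48.64.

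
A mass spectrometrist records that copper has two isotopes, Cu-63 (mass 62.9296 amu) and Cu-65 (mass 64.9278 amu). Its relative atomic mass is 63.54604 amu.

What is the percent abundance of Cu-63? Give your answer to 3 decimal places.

69.150%

With x = fraction of Cu-63 (so Cu-65 is 1 − x):
62.9296·x + 64.9278·(1 − x) = 63.54604
(62.9296 − 64.9278)·x = 63.54604 − 64.9278
x = -1.38176 / -1.9982 = 0.69150 → 69.150% Cu-63, 30.850% Cu-65.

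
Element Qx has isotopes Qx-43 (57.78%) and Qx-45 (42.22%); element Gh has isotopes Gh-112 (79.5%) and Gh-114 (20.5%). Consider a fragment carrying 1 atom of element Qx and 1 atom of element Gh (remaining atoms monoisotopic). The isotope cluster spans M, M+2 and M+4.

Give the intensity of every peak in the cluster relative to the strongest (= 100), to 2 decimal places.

Element Qx pattern (n=1): 0.5778 : 0.4222
Element Gh pattern (n=1): 0.7950 : 0.2050
Convolve the two distributions (both contribute in 2-u steps):
  M: 0.5778×0.7950 = 0.459351
  M+2: 0.5778×0.2050 + 0.4222×0.7950 = 0.454098
  M+4: 0.4222×0.2050 = 0.086551
Scale to base peak (0.459351) = 100: 100.00 : 98.86 : 18.84

100.00 : 98.86 : 18.84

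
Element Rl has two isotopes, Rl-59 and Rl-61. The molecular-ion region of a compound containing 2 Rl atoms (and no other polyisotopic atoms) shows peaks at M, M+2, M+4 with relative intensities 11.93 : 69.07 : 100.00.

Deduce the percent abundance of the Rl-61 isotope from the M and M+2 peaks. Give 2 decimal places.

74.32%

Let p = fractional abundance of Rl-59. I(M+2)/I(M) = [C(2,1)·p^1·(1−p)] / p^2 = 2·(1−p)/p = 69.07/11.93 = 5.7896
(1−p)/p = 5.7896/2 = 2.8948  ⇒  p = 1/(1 + 2.8948) = 0.2568
Rl-59: 25.68%, Rl-61: 74.32%.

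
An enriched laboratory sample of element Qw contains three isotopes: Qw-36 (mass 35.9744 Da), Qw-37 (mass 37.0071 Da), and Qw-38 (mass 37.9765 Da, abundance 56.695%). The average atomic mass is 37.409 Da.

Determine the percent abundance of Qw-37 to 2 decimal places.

Let x and y be the fractions of Qw-36 and Qw-37. Then x + y = 1 − 0.56695 = 0.43305 and 35.9744x + 37.0071y = 37.409 − 0.56695×37.9765 = 15.878223325.
Substituting: 35.9744x + 37.0071(0.43305 − x) = 15.878223325
(35.9744 − 37.0071)x = -0.14770133  ⇒  x = 0.14302, y = 0.29003
Qw-36: 14.30%, Qw-37: 29.00%.

29.00%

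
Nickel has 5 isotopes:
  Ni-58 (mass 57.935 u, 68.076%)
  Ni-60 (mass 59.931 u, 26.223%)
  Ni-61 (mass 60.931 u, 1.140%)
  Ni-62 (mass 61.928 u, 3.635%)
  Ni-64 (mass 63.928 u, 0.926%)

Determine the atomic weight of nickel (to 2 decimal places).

Average mass = Σ (abundance × isotope mass) = 0.68076 × 57.935 + 0.26223 × 59.931 + 0.01140 × 60.931 + 0.03635 × 61.928 + 0.00926 × 63.928
= 39.4398 + 15.7157 + 0.6946 + 2.2511 + 0.5920 = 58.6932 u

58.69 u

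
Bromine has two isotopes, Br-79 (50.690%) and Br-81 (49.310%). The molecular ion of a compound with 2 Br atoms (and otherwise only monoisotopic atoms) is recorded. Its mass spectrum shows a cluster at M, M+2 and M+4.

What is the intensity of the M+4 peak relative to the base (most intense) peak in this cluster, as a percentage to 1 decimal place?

48.6%

Term probabilities: M 0.2569, M+2 0.4999, M+4 0.2431. Base peak = M+2.
P(M+2) = C(2,1) × 0.50690^1 × 0.49310^1 = 2 × 0.5069 × 0.4931 = 0.499905 (base)
P(M+4) = C(2,2) × 0.50690^0 × 0.49310^2 = 1 × 1.0000 × 0.24314761 = 0.243148
Relative intensity = 0.243148 / 0.499905 × 100 = 48.6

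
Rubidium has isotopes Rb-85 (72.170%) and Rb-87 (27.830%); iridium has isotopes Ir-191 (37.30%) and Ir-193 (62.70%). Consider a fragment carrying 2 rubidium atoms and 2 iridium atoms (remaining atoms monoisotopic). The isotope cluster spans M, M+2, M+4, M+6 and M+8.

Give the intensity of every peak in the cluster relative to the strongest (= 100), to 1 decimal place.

18.0 : 74.2 : 100.0 : 48.1 : 7.5

Rubidium pattern (n=2): 0.52085089 : 0.40169822 : 0.07745089
Iridium pattern (n=2): 0.139129 : 0.467742 : 0.393129
Convolve the two distributions (both contribute in 2-u steps):
  M: 0.52085089×0.139129 = 0.072465
  M+2: 0.52085089×0.467742 + 0.40169822×0.139129 = 0.299512
  M+4: 0.52085089×0.393129 + 0.40169822×0.467742 + 0.07745089×0.139129 = 0.403428
  M+6: 0.40169822×0.393129 + 0.07745089×0.467742 = 0.194146
  M+8: 0.07745089×0.393129 = 0.030448
Scale to base peak (0.403428) = 100: 18.0 : 74.2 : 100.0 : 48.1 : 7.5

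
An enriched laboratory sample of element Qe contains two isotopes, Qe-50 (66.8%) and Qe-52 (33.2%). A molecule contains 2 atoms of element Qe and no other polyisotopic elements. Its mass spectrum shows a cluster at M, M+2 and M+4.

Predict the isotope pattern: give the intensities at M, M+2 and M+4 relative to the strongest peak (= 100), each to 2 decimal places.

100.00 : 99.40 : 24.70

Each Qe atom is independently Qe-50 (p = 0.668) or Qe-52 (q = 0.332); the cluster is the binomial expansion (p + q)^2.
P(M) = 0.668^2 = 0.446224
P(M+2) = 2 × 0.668^1 × 0.332^1 = 0.443552
P(M+4) = 0.332^2 = 0.110224
The M peak is largest (0.446224); scaling to 100 gives 100.00 : 99.40 : 24.70.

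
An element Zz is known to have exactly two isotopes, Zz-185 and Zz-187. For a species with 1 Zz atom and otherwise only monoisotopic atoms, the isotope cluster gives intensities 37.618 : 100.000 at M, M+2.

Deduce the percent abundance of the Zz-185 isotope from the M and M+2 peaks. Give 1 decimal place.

27.3%

If p is the fraction of Zz that is Zz-185, then I(M+2)/I(M) = [C(1,1)·p^0·(1−p)] / p^1 = 1·(1−p)/p = 100.000/37.618 = 2.6583
(1−p)/p = 2.6583/1 = 2.6583  ⇒  p = 1/(1 + 2.6583) = 0.2734
Zz-185: 27.3%, Zz-187: 72.7%.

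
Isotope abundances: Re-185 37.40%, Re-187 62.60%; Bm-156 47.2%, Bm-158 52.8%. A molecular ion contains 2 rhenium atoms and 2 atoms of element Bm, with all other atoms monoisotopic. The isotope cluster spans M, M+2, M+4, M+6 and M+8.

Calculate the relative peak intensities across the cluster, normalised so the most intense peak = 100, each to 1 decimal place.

8.7 : 48.4 : 100.0 : 90.6 : 30.4

Rhenium pattern (n=2): 0.139876 : 0.468248 : 0.391876
Element Bm pattern (n=2): 0.222784 : 0.498432 : 0.278784
Convolve the two distributions (both contribute in 2-u steps):
  M: 0.139876×0.222784 = 0.031162
  M+2: 0.139876×0.498432 + 0.468248×0.222784 = 0.174037
  M+4: 0.139876×0.278784 + 0.468248×0.498432 + 0.391876×0.222784 = 0.359689
  M+6: 0.468248×0.278784 + 0.391876×0.498432 = 0.325864
  M+8: 0.391876×0.278784 = 0.109249
Scale to base peak (0.359689) = 100: 8.7 : 48.4 : 100.0 : 90.6 : 30.4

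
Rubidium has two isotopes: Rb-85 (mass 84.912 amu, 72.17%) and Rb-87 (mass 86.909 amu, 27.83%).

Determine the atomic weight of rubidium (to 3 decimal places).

85.468 amu

Weight each isotope mass by its fractional abundance: 0.7217 × 84.912 + 0.2783 × 86.909
= 61.2810 + 24.1868 = 85.4678 amu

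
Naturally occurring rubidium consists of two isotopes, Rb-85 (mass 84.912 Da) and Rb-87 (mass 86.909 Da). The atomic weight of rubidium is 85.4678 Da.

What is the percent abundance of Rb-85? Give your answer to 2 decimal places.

72.17%

With x = fraction of Rb-85 (so Rb-87 is 1 − x):
84.912·x + 86.909·(1 − x) = 85.4678
(84.912 − 86.909)·x = 85.4678 − 86.909
x = -1.4412 / -1.997 = 0.72168 → 72.17% Rb-85, 27.83% Rb-87.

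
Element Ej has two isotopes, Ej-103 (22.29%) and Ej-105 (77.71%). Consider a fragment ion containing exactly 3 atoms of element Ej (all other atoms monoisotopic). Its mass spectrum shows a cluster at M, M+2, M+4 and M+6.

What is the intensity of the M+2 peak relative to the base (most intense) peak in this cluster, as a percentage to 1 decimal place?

(0.2229 + 0.7771)^3 gives M 0.0111, M+2 0.1158, M+4 0.4038, M+6 0.4693; the largest is M+6.
P(M+6) = C(3,3) × 0.2229^0 × 0.7771^3 = 1 × 1.0000 × 0.46927858 = 0.469279 (base)
P(M+2) = C(3,1) × 0.2229^2 × 0.7771^1 = 3 × 0.04968441 × 0.7771 = 0.115829
Relative intensity = 0.115829 / 0.469279 × 100 = 24.7

24.7%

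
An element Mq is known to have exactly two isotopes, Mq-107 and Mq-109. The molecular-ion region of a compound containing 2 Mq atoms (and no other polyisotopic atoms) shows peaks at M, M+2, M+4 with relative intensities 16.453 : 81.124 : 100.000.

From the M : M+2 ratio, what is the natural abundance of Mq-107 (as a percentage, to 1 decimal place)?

28.9%

Let p = fractional abundance of Mq-107. I(M+2)/I(M) = [C(2,1)·p^1·(1−p)] / p^2 = 2·(1−p)/p = 81.124/16.453 = 4.9307
(1−p)/p = 4.9307/2 = 2.4653  ⇒  p = 1/(1 + 2.4653) = 0.2886
Mq-107: 28.9%, Mq-109: 71.1%.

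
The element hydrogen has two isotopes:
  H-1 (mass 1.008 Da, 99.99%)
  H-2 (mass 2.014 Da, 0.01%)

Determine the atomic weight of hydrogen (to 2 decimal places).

1.01 Da

Ar = Σ fᵢ·mᵢ = 0.9999 × 1.008 + 0.0001 × 2.014
= 1.0079 + 0.0002 = 1.0081 Da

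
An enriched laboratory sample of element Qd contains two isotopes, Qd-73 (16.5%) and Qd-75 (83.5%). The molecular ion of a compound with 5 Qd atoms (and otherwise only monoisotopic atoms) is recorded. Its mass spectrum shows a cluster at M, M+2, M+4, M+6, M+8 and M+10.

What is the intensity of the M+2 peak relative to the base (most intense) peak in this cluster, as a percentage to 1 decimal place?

0.8%

Binomial terms of (0.165 + 0.835)^5: M 0.0001, M+2 0.0031, M+4 0.0313, M+6 0.1585, M+8 0.4011, M+10 0.4059 → M+10 is the base peak.
P(M+10) = C(5,5) × 0.165^0 × 0.835^5 = 1 × 1.0000 × 0.40591246 = 0.405912 (base)
P(M+2) = C(5,1) × 0.165^4 × 0.835^1 = 5 × 0.0007412 × 0.8350 = 0.003095
Relative intensity = 0.003095 / 0.405912 × 100 = 0.8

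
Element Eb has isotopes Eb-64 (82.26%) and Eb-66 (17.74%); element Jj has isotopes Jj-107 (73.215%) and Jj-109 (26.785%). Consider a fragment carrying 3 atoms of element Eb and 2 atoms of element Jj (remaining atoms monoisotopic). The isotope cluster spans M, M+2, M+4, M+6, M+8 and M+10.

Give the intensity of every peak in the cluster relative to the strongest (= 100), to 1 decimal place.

Element Eb pattern (n=3): 0.55662937 : 0.36012418 : 0.07766354 : 0.00558291
Element Jj pattern (n=2): 0.53604362 : 0.39221275 : 0.07174362
Convolve the two distributions (both contribute in 2-u steps):
  M: 0.55662937×0.53604362 = 0.298378
  M+2: 0.55662937×0.39221275 + 0.36012418×0.53604362 = 0.411359
  M+4: 0.55662937×0.07174362 + 0.36012418×0.39221275 + 0.07766354×0.53604362 = 0.222811
  M+6: 0.36012418×0.07174362 + 0.07766354×0.39221275 + 0.00558291×0.53604362 = 0.059290
  M+8: 0.07766354×0.07174362 + 0.00558291×0.39221275 = 0.007762
  M+10: 0.00558291×0.07174362 = 0.000401
Scale to base peak (0.411359) = 100: 72.5 : 100.0 : 54.2 : 14.4 : 1.9 : 0.1

72.5 : 100.0 : 54.2 : 14.4 : 1.9 : 0.1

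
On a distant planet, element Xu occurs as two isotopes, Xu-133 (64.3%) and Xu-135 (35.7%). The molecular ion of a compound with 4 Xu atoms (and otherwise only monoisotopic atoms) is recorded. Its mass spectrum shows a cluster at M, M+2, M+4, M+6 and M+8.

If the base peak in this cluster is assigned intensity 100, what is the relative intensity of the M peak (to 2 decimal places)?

(0.643 + 0.357)^4 gives M 0.1709, M+2 0.3796, M+4 0.3162, M+6 0.1170, M+8 0.0162; the largest is M+2.
P(M+2) = C(4,1) × 0.643^3 × 0.357^1 = 4 × 0.26584771 × 0.3570 = 0.379631 (base)
P(M) = C(4,0) × 0.643^4 × 0.357^0 = 1 × 0.17094008 × 1.0000 = 0.170940
Relative intensity = 0.170940 / 0.379631 × 100 = 45.03

45.03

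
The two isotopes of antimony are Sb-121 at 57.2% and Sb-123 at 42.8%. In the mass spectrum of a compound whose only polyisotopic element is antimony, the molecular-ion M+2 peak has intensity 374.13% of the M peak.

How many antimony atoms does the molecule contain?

With n Sb atoms, P(M+2)/P(M) = C(n,1)·p^(n−1)q / p^n = n·q/p = n · 0.428/0.572.
n = 3.7413 × 0.572/0.428 = 5.00 ≈ 5

5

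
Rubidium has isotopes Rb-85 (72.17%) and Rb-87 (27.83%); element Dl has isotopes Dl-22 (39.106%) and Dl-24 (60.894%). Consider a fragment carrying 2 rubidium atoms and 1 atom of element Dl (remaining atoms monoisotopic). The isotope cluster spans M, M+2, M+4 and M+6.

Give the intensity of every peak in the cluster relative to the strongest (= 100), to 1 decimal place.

42.9 : 100.0 : 58.0 : 9.9

Rubidium pattern (n=2): 0.52085089 : 0.40169822 : 0.07745089
Element Dl pattern (n=1): 0.39106 : 0.60894
Convolve the two distributions (both contribute in 2-u steps):
  M: 0.52085089×0.39106 = 0.203684
  M+2: 0.52085089×0.60894 + 0.40169822×0.39106 = 0.474255
  M+4: 0.40169822×0.60894 + 0.07745089×0.39106 = 0.274898
  M+6: 0.07745089×0.60894 = 0.047163
Scale to base peak (0.474255) = 100: 42.9 : 100.0 : 58.0 : 9.9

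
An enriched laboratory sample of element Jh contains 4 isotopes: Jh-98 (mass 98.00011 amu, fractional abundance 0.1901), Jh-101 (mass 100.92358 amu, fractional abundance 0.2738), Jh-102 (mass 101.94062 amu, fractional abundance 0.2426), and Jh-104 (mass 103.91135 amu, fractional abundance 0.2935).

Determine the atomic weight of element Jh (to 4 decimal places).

Weight each isotope mass by its fractional abundance: 0.1901 × 98.00011 + 0.2738 × 100.92358 + 0.2426 × 101.94062 + 0.2935 × 103.91135
= 18.629821 + 27.632876 + 24.730794 + 30.497981 = 101.491472 amu

101.4915 amu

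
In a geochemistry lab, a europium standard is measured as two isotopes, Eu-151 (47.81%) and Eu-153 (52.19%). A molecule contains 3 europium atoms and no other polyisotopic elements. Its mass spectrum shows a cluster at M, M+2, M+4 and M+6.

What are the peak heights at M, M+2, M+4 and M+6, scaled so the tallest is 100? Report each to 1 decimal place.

Each Eu atom is independently Eu-151 (p = 0.4781) or Eu-153 (q = 0.5219); the cluster is the binomial expansion (p + q)^3.
P(M) = 0.4781^3 = 0.109284
P(M+2) = 3 × 0.4781^2 × 0.5219^1 = 0.357887
P(M+4) = 3 × 0.4781^1 × 0.5219^2 = 0.390674
P(M+6) = 0.5219^3 = 0.142155
The M+4 peak is largest (0.390674); scaling to 100 gives 28.0 : 91.6 : 100.0 : 36.4.

28.0 : 91.6 : 100.0 : 36.4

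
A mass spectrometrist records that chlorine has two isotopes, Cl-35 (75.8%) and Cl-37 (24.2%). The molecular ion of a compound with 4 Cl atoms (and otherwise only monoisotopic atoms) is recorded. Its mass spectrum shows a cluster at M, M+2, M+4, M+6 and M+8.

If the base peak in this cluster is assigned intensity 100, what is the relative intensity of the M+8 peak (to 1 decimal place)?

Binomial terms of (0.758 + 0.242)^4: M 0.3301, M+2 0.4216, M+4 0.2019, M+6 0.0430, M+8 0.0034 → M+2 is the base peak.
P(M+2) = C(4,1) × 0.758^3 × 0.242^1 = 4 × 0.43551951 × 0.2420 = 0.421583 (base)
P(M+8) = C(4,4) × 0.758^0 × 0.242^4 = 1 × 1.0000 × 0.00342974 = 0.003430
Relative intensity = 0.003430 / 0.421583 × 100 = 0.8

0.8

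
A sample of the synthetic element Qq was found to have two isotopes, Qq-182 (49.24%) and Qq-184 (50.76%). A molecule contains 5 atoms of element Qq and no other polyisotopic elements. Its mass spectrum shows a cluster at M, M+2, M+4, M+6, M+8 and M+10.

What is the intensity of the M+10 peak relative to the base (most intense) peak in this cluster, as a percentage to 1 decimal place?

10.6%

Binomial terms of (0.4924 + 0.5076)^5: M 0.0289, M+2 0.1492, M+4 0.3076, M+6 0.3171, M+8 0.1634, M+10 0.0337 → M+6 is the base peak.
P(M+6) = C(5,3) × 0.4924^2 × 0.5076^3 = 10 × 0.24245776 × 0.13078708 = 0.317103 (base)
P(M+10) = C(5,5) × 0.4924^0 × 0.5076^5 = 1 × 1.0000 × 0.03369831 = 0.033698
Relative intensity = 0.033698 / 0.317103 × 100 = 10.6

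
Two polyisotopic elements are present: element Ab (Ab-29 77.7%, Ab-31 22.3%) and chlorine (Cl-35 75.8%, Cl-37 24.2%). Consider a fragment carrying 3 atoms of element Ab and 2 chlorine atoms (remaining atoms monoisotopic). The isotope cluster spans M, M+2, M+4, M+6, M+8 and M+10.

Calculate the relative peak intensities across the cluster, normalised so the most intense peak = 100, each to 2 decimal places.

Element Ab pattern (n=3): 0.46909743 : 0.4038947 : 0.1159183 : 0.01108957
Chlorine pattern (n=2): 0.574564 : 0.366872 : 0.058564
Convolve the two distributions (both contribute in 2-u steps):
  M: 0.46909743×0.574564 = 0.269526
  M+2: 0.46909743×0.366872 + 0.4038947×0.574564 = 0.404162
  M+4: 0.46909743×0.058564 + 0.4038947×0.366872 + 0.1159183×0.574564 = 0.242252
  M+6: 0.4038947×0.058564 + 0.1159183×0.366872 + 0.01108957×0.574564 = 0.072553
  M+8: 0.1159183×0.058564 + 0.01108957×0.366872 = 0.010857
  M+10: 0.01108957×0.058564 = 0.000649
Scale to base peak (0.404162) = 100: 66.69 : 100.00 : 59.94 : 17.95 : 2.69 : 0.16

66.69 : 100.00 : 59.94 : 17.95 : 2.69 : 0.16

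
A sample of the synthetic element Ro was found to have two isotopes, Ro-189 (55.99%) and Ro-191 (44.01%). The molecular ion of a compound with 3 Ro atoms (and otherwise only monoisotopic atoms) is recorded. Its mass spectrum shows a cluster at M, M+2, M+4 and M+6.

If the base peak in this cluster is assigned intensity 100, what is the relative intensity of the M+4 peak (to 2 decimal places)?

78.60

Binomial terms of (0.5599 + 0.4401)^3: M 0.1755, M+2 0.4139, M+4 0.3253, M+6 0.0852 → M+2 is the base peak.
P(M+2) = C(3,1) × 0.5599^2 × 0.4401^1 = 3 × 0.31348801 × 0.4401 = 0.413898 (base)
P(M+4) = C(3,2) × 0.5599^1 × 0.4401^2 = 3 × 0.5599 × 0.19368801 = 0.325338
Relative intensity = 0.325338 / 0.413898 × 100 = 78.60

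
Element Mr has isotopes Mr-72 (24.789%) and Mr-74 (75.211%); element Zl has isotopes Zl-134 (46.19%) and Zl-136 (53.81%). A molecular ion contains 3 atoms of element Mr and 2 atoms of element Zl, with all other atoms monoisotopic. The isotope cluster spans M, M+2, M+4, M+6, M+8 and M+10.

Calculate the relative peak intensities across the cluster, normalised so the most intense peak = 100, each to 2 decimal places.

0.96 : 10.93 : 47.96 : 100.00 : 98.02 : 36.23

Element Mr pattern (n=3): 0.0152327 : 0.13865024 : 0.4206714 : 0.42544565
Element Zl pattern (n=2): 0.21335161 : 0.49709678 : 0.28955161
Convolve the two distributions (both contribute in 2-u steps):
  M: 0.0152327×0.21335161 = 0.003250
  M+2: 0.0152327×0.49709678 + 0.13865024×0.21335161 = 0.037153
  M+4: 0.0152327×0.28955161 + 0.13865024×0.49709678 + 0.4206714×0.21335161 = 0.163084
  M+6: 0.13865024×0.28955161 + 0.4206714×0.49709678 + 0.42544565×0.21335161 = 0.340030
  M+8: 0.4206714×0.28955161 + 0.42544565×0.49709678 = 0.333294
  M+10: 0.42544565×0.28955161 = 0.123188
Scale to base peak (0.340030) = 100: 0.96 : 10.93 : 47.96 : 100.00 : 98.02 : 36.23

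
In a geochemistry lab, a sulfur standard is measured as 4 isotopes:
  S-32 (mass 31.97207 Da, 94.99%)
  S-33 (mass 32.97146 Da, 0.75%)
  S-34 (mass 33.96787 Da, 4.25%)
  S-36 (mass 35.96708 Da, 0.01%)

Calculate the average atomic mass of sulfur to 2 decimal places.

32.06 Da

The abundance-weighted mean is 0.9499 × 31.97207 + 0.0075 × 32.97146 + 0.0425 × 33.96787 + 0.0001 × 35.96708
= 30.370269 + 0.247286 + 1.443634 + 0.003597 = 32.064786 Da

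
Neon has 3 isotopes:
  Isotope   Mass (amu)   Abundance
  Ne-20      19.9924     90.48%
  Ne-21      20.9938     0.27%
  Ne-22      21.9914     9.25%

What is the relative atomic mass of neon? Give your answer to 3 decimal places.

20.180 amu

The abundance-weighted mean is 0.9048 × 19.9924 + 0.0027 × 20.9938 + 0.0925 × 21.9914
= 18.08912 + 0.05668 + 2.03420 = 20.18000 amu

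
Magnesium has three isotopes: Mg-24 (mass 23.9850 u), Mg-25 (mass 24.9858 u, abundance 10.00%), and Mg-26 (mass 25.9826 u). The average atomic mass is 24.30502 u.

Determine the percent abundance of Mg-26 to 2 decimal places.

11.01%

The remaining 90.00% is split between Mg-24 (fraction x) and Mg-26 (fraction 0.9000 − x).
Substituting: 23.9850x + 25.9826(0.9000 − x) = 21.80644
(23.9850 − 25.9826)x = -1.5779  ⇒  x = 0.78990, y = 0.11010
Mg-24: 78.99%, Mg-26: 11.01%.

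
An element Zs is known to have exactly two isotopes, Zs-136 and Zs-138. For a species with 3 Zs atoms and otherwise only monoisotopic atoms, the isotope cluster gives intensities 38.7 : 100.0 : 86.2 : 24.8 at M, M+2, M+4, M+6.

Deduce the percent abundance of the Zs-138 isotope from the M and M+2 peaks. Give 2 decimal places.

Let p = fractional abundance of Zs-136. I(M+2)/I(M) = [C(3,1)·p^2·(1−p)] / p^3 = 3·(1−p)/p = 100.0/38.7 = 2.5840
(1−p)/p = 2.5840/3 = 0.8613  ⇒  p = 1/(1 + 0.8613) = 0.5373
Zs-136: 53.73%, Zs-138: 46.27%.

46.27%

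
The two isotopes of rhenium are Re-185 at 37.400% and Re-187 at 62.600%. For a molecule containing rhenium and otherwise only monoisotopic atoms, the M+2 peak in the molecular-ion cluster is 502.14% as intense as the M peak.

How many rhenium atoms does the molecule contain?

With n Re atoms, P(M+2)/P(M) = C(n,1)·p^(n−1)q / p^n = n·q/p = n · 0.62600/0.37400.
n = 5.0214 × 0.37400/0.62600 = 3.00 ≈ 3

3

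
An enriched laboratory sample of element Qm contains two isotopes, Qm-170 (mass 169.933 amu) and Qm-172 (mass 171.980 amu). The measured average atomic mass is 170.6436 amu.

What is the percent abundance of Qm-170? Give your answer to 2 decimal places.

With x = fraction of Qm-170 (so Qm-172 is 1 − x):
169.933·x + 171.980·(1 − x) = 170.6436
(169.933 − 171.980)·x = 170.6436 − 171.980
x = -1.3364 / -2.047 = 0.65286 → 65.29% Qm-170, 34.71% Qm-172.

65.29%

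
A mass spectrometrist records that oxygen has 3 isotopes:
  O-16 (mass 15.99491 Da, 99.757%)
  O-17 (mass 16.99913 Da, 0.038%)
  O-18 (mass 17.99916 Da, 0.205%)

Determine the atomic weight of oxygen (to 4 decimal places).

15.9994 Da

The abundance-weighted mean is 0.99757 × 15.99491 + 0.00038 × 16.99913 + 0.00205 × 17.99916
= 15.956042 + 0.006460 + 0.036898 = 15.999400 Da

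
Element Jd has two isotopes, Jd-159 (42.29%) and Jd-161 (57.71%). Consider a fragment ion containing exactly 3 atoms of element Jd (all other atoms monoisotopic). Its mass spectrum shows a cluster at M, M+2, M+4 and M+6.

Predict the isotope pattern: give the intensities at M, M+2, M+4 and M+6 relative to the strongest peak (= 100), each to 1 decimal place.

17.9 : 73.3 : 100.0 : 45.5

Expanding (0.4229 + 0.5771)^3:
P(M) = 0.4229^3 = 0.075633
P(M+2) = 3 × 0.4229^2 × 0.5771^1 = 0.309633
P(M+4) = 3 × 0.4229^1 × 0.5771^2 = 0.422533
P(M+6) = 0.5771^3 = 0.192200
The M+4 peak is largest (0.422533); scaling to 100 gives 17.9 : 73.3 : 100.0 : 45.5.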